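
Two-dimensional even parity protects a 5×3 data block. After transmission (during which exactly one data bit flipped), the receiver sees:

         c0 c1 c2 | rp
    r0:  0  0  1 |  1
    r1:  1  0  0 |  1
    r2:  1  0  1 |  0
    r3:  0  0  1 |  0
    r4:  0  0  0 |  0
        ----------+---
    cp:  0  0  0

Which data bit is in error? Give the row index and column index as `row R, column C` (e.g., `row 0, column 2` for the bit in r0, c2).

row 3, column 2

Recompute each row's even parity and compare to rp:
  r0: data parity 1, sent rp 1 → ok
  r1: data parity 1, sent rp 1 → ok
  r2: data parity 0, sent rp 0 → ok
  r3: data parity 1, sent rp 0 → mismatch
  r4: data parity 0, sent rp 0 → ok
Recompute each column's even parity and compare to cp:
  c0: data parity 0, sent cp 0 → ok
  c1: data parity 0, sent cp 0 → ok
  c2: data parity 1, sent cp 0 → mismatch
Exactly one row (r3) and one column (c2) fail → the flipped bit is at their intersection.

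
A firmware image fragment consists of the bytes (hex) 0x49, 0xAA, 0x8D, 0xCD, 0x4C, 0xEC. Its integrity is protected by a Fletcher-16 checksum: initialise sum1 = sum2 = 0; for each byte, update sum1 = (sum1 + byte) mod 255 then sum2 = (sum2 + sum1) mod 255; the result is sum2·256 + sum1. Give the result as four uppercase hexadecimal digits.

Running sums (mod 255):
  after byte 0 (0x49): sum1=73, sum2=73
  after byte 1 (0xAA): sum1=243, sum2=61
  after byte 2 (0x8D): sum1=129, sum2=190
  after byte 3 (0xCD): sum1=79, sum2=14
  after byte 4 (0x4C): sum1=155, sum2=169
  after byte 5 (0xEC): sum1=136, sum2=50
Checksum = sum2·256 + sum1 = 50·256 + 136 = 12936 = 0x3288.

3288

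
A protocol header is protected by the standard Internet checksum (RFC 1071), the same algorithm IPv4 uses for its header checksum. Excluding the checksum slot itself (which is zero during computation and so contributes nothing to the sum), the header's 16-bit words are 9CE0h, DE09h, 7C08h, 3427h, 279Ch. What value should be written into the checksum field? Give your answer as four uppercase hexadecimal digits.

One's-complement addition (fold any carry out of bit 15 back into bit 0):
  0x9CE0 + 0xDE09 = 0x17AE9 → wrap carry → 0x7AEA
  0x7AEA + 0x7C08 = 0x0F6F2
  0xF6F2 + 0x3427 = 0x12B19 → wrap carry → 0x2B1A
  0x2B1A + 0x279C = 0x052B6
One's-complement sum = 0x52B6.
Checksum = ~0x52B6 & 0xFFFF = 0xAD49.

AD49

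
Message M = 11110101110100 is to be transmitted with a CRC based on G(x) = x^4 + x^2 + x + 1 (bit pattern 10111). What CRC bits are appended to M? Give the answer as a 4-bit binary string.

0100

Append 4 zeros: 111101011101000000. Divide by 10111 (XOR where the leading bit is 1):
  pos 0: 11110 XOR 10111 = 01001
  pos 1: 10011 XOR 10111 = 00100
  pos 3: 10001 XOR 10111 = 00110
  pos 5: 11011 XOR 10111 = 01100
  pos 6: 11000 XOR 10111 = 01111
  pos 7: 11111 XOR 10111 = 01000
  pos 8: 10000 XOR 10111 = 00111
  pos 10: 11100 XOR 10111 = 01011
  pos 11: 10110 XOR 10111 = 00001
Remainder (last 4 bits) = 0100. This is the CRC / FCS.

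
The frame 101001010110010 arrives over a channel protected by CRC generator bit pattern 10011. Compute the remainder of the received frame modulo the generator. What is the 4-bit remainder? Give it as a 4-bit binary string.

Modulo-2 division of 101001010110010 by 10011:
  pos 0: 10100 XOR 10011 = 00111
  pos 2: 11110 XOR 10011 = 01101
  pos 3: 11011 XOR 10011 = 01000
  pos 4: 10000 XOR 10011 = 00011
  pos 7: 11110 XOR 10011 = 01101
  pos 8: 11010 XOR 10011 = 01001
  pos 9: 10011 XOR 10011 = 00000
Remainder = 0000 (zero — the frame passes the CRC check).

0000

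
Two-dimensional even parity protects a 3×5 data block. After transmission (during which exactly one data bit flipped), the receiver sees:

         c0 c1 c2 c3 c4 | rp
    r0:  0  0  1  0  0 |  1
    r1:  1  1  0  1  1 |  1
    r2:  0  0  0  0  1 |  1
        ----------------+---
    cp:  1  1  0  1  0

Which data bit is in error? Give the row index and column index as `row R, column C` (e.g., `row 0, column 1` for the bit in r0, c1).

Recompute each row's even parity and compare to rp:
  r0: data parity 1, sent rp 1 → ok
  r1: data parity 0, sent rp 1 → mismatch
  r2: data parity 1, sent rp 1 → ok
Recompute each column's even parity and compare to cp:
  c0: data parity 1, sent cp 1 → ok
  c1: data parity 1, sent cp 1 → ok
  c2: data parity 1, sent cp 0 → mismatch
  c3: data parity 1, sent cp 1 → ok
  c4: data parity 0, sent cp 0 → ok
Exactly one row (r1) and one column (c2) fail → the flipped bit is at their intersection.

row 1, column 2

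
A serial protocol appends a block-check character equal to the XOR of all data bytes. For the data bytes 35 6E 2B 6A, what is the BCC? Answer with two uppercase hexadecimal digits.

1A

XOR the bytes together:
  start with 0x35
  0x35 ⊕ 0x6E = 0x5B
  0x5B ⊕ 0x2B = 0x70
  0x70 ⊕ 0x6A = 0x1A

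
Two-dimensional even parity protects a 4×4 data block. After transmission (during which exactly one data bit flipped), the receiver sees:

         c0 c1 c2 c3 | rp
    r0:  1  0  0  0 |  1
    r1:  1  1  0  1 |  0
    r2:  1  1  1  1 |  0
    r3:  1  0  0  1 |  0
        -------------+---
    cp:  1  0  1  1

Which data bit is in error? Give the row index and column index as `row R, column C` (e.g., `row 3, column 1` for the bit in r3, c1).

row 1, column 0

Recompute each row's even parity and compare to rp:
  r0: data parity 1, sent rp 1 → ok
  r1: data parity 1, sent rp 0 → mismatch
  r2: data parity 0, sent rp 0 → ok
  r3: data parity 0, sent rp 0 → ok
Recompute each column's even parity and compare to cp:
  c0: data parity 0, sent cp 1 → mismatch
  c1: data parity 0, sent cp 0 → ok
  c2: data parity 1, sent cp 1 → ok
  c3: data parity 1, sent cp 1 → ok
Exactly one row (r1) and one column (c0) fail → the flipped bit is at their intersection.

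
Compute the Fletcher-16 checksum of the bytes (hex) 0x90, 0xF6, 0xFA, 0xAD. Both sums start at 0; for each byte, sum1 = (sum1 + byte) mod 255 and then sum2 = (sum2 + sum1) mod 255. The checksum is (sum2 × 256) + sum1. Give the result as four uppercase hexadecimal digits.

Running sums (mod 255):
  after byte 0 (0x90): sum1=144, sum2=144
  after byte 1 (0xF6): sum1=135, sum2=24
  after byte 2 (0xFA): sum1=130, sum2=154
  after byte 3 (0xAD): sum1=48, sum2=202
Checksum = sum2·256 + sum1 = 202·256 + 48 = 51760 = 0xCA30.

CA30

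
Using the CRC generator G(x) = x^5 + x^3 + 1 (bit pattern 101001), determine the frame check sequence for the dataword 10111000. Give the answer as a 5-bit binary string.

01010

Append 5 zeros: 1011100000000. Divide by 101001 (XOR where the leading bit is 1):
  pos 0: 101110 XOR 101001 = 000111
  pos 3: 111000 XOR 101001 = 010001
  pos 4: 100010 XOR 101001 = 001011
  pos 6: 101100 XOR 101001 = 000101
Remainder (last 5 bits) = 01010. This is the CRC / FCS.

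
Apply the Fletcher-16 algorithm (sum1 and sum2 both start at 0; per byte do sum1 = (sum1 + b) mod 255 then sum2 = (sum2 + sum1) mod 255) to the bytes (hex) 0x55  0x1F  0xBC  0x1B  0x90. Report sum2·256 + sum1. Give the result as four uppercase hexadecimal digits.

24DC

Running sums (mod 255):
  after byte 0 (0x55): sum1=85, sum2=85
  after byte 1 (0x1F): sum1=116, sum2=201
  after byte 2 (0xBC): sum1=49, sum2=250
  after byte 3 (0x1B): sum1=76, sum2=71
  after byte 4 (0x90): sum1=220, sum2=36
Checksum = sum2·256 + sum1 = 36·256 + 220 = 9436 = 0x24DC.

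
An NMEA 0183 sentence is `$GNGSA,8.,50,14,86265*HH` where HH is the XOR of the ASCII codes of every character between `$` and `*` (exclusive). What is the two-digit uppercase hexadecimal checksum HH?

XOR the ASCII codes of the payload characters:
  'G' = 0x47 → acc = 0x47
  'N' = 0x4E → acc = 0x09
  'G' = 0x47 → acc = 0x4E
  'S' = 0x53 → acc = 0x1D
  'A' = 0x41 → acc = 0x5C
  ',' = 0x2C → acc = 0x70
  '8' = 0x38 → acc = 0x48
  '.' = 0x2E → acc = 0x66
  ',' = 0x2C → acc = 0x4A
  '5' = 0x35 → acc = 0x7F
  '0' = 0x30 → acc = 0x4F
  ',' = 0x2C → acc = 0x63
  '1' = 0x31 → acc = 0x52
  '4' = 0x34 → acc = 0x66
  ',' = 0x2C → acc = 0x4A
  '8' = 0x38 → acc = 0x72
  '6' = 0x36 → acc = 0x44
  '2' = 0x32 → acc = 0x76
  '6' = 0x36 → acc = 0x40
  '5' = 0x35 → acc = 0x75
Checksum = 0x75.

75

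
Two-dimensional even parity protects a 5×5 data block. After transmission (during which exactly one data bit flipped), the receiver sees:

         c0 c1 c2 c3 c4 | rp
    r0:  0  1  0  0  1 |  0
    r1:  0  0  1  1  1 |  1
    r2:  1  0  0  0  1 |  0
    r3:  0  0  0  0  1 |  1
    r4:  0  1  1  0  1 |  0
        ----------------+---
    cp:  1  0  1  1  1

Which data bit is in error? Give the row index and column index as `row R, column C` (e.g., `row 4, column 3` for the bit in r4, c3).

row 4, column 2

Recompute each row's even parity and compare to rp:
  r0: data parity 0, sent rp 0 → ok
  r1: data parity 1, sent rp 1 → ok
  r2: data parity 0, sent rp 0 → ok
  r3: data parity 1, sent rp 1 → ok
  r4: data parity 1, sent rp 0 → mismatch
Recompute each column's even parity and compare to cp:
  c0: data parity 1, sent cp 1 → ok
  c1: data parity 0, sent cp 0 → ok
  c2: data parity 0, sent cp 1 → mismatch
  c3: data parity 1, sent cp 1 → ok
  c4: data parity 1, sent cp 1 → ok
Exactly one row (r4) and one column (c2) fail → the flipped bit is at their intersection.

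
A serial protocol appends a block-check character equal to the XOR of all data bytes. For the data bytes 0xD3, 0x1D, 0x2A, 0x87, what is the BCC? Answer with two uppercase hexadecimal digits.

63

XOR the bytes together:
  start with 0xD3
  0xD3 ⊕ 0x1D = 0xCE
  0xCE ⊕ 0x2A = 0xE4
  0xE4 ⊕ 0x87 = 0x63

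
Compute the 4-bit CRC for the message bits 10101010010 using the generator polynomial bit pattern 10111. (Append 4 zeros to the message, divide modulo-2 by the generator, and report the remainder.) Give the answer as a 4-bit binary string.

1011

Append 4 zeros: 101010100100000. Divide by 10111 (XOR where the leading bit is 1):
  pos 0: 10101 XOR 10111 = 00010
  pos 3: 10010 XOR 10111 = 00101
  pos 5: 10101 XOR 10111 = 00010
  pos 8: 10000 XOR 10111 = 00111
  pos 10: 11100 XOR 10111 = 01011
Remainder (last 4 bits) = 1011. This is the CRC / FCS.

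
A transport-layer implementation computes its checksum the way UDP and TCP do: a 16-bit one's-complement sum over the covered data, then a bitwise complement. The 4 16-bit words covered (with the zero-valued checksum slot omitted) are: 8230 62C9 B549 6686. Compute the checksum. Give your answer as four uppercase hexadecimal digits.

One's-complement addition (fold any carry out of bit 15 back into bit 0):
  0x8230 + 0x62C9 = 0x0E4F9
  0xE4F9 + 0xB549 = 0x19A42 → wrap carry → 0x9A43
  0x9A43 + 0x6686 = 0x100C9 → wrap carry → 0x00CA
One's-complement sum = 0x00CA.
Checksum = ~0x00CA & 0xFFFF = 0xFF35.

FF35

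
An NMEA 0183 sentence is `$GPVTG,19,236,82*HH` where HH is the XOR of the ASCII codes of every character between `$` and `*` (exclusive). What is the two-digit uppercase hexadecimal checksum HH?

XOR the ASCII codes of the payload characters:
  'G' = 0x47 → acc = 0x47
  'P' = 0x50 → acc = 0x17
  'V' = 0x56 → acc = 0x41
  'T' = 0x54 → acc = 0x15
  'G' = 0x47 → acc = 0x52
  ',' = 0x2C → acc = 0x7E
  '1' = 0x31 → acc = 0x4F
  '9' = 0x39 → acc = 0x76
  ',' = 0x2C → acc = 0x5A
  '2' = 0x32 → acc = 0x68
  '3' = 0x33 → acc = 0x5B
  '6' = 0x36 → acc = 0x6D
  ',' = 0x2C → acc = 0x41
  '8' = 0x38 → acc = 0x79
  '2' = 0x32 → acc = 0x4B
Checksum = 0x4B.

4B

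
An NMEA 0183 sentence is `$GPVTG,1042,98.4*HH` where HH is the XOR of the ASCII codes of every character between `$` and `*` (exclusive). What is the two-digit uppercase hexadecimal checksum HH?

4E

XOR the ASCII codes of the payload characters:
  'G' = 0x47 → acc = 0x47
  'P' = 0x50 → acc = 0x17
  'V' = 0x56 → acc = 0x41
  'T' = 0x54 → acc = 0x15
  'G' = 0x47 → acc = 0x52
  ',' = 0x2C → acc = 0x7E
  '1' = 0x31 → acc = 0x4F
  '0' = 0x30 → acc = 0x7F
  '4' = 0x34 → acc = 0x4B
  '2' = 0x32 → acc = 0x79
  ',' = 0x2C → acc = 0x55
  '9' = 0x39 → acc = 0x6C
  '8' = 0x38 → acc = 0x54
  '.' = 0x2E → acc = 0x7A
  '4' = 0x34 → acc = 0x4E
Checksum = 0x4E.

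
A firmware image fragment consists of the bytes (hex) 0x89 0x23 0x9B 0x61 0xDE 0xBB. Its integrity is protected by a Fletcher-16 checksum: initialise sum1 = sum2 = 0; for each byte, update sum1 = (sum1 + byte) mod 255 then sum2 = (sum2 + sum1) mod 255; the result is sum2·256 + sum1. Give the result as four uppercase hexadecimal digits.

F444

Running sums (mod 255):
  after byte 0 (0x89): sum1=137, sum2=137
  after byte 1 (0x23): sum1=172, sum2=54
  after byte 2 (0x9B): sum1=72, sum2=126
  after byte 3 (0x61): sum1=169, sum2=40
  after byte 4 (0xDE): sum1=136, sum2=176
  after byte 5 (0xBB): sum1=68, sum2=244
Checksum = sum2·256 + sum1 = 244·256 + 68 = 62532 = 0xF444.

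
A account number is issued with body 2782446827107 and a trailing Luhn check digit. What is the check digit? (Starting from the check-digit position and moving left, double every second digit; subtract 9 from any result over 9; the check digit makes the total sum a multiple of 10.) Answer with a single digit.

9

Partial digits right→left: 7 0 1 7 2 8 6 4 4 2 8 7 2
Double every second digit counting from the check-digit position (so the 1st, 3rd, 5th, ... of the partial from the right).
  doubled (with −9 where >9): 5 2 4 3 8 7 4 → sum 33
  kept as-is: 0 7 8 4 2 7 → sum 28
Total = 33 + 28 = 61.
Check digit = (10 − (61 mod 10)) mod 10 = 9.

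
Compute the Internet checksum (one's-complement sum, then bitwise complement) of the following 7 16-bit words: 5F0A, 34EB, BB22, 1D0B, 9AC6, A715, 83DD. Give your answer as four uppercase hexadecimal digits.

One's-complement addition (fold any carry out of bit 15 back into bit 0):
  0x5F0A + 0x34EB = 0x093F5
  0x93F5 + 0xBB22 = 0x14F17 → wrap carry → 0x4F18
  0x4F18 + 0x1D0B = 0x06C23
  0x6C23 + 0x9AC6 = 0x106E9 → wrap carry → 0x06EA
  0x06EA + 0xA715 = 0x0ADFF
  0xADFF + 0x83DD = 0x131DC → wrap carry → 0x31DD
One's-complement sum = 0x31DD.
Checksum = ~0x31DD & 0xFFFF = 0xCE22.

CE22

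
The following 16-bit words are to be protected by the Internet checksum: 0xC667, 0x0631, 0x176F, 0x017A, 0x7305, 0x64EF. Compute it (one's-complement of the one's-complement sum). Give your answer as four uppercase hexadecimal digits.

4289

One's-complement addition (fold any carry out of bit 15 back into bit 0):
  0xC667 + 0x0631 = 0x0CC98
  0xCC98 + 0x176F = 0x0E407
  0xE407 + 0x017A = 0x0E581
  0xE581 + 0x7305 = 0x15886 → wrap carry → 0x5887
  0x5887 + 0x64EF = 0x0BD76
One's-complement sum = 0xBD76.
Checksum = ~0xBD76 & 0xFFFF = 0x4289.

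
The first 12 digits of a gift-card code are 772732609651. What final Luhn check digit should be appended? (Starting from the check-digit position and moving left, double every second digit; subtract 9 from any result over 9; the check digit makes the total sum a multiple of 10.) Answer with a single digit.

9

Partial digits right→left: 1 5 6 9 0 6 2 3 7 2 7 7
Double every second digit counting from the check-digit position (so the 1st, 3rd, 5th, ... of the partial from the right).
  doubled (with −9 where >9): 2 3 0 4 5 5 → sum 19
  kept as-is: 5 9 6 3 2 7 → sum 32
Total = 19 + 32 = 51.
Check digit = (10 − (51 mod 10)) mod 10 = 9.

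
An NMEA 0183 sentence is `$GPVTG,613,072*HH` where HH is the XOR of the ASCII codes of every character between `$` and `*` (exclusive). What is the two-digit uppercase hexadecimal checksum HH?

XOR the ASCII codes of the payload characters:
  'G' = 0x47 → acc = 0x47
  'P' = 0x50 → acc = 0x17
  'V' = 0x56 → acc = 0x41
  'T' = 0x54 → acc = 0x15
  'G' = 0x47 → acc = 0x52
  ',' = 0x2C → acc = 0x7E
  '6' = 0x36 → acc = 0x48
  '1' = 0x31 → acc = 0x79
  '3' = 0x33 → acc = 0x4A
  ',' = 0x2C → acc = 0x66
  '0' = 0x30 → acc = 0x56
  '7' = 0x37 → acc = 0x61
  '2' = 0x32 → acc = 0x53
Checksum = 0x53.

53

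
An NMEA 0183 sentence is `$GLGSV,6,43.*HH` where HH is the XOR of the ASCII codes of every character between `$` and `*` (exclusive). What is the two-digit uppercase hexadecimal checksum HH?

56

XOR the ASCII codes of the payload characters:
  'G' = 0x47 → acc = 0x47
  'L' = 0x4C → acc = 0x0B
  'G' = 0x47 → acc = 0x4C
  'S' = 0x53 → acc = 0x1F
  'V' = 0x56 → acc = 0x49
  ',' = 0x2C → acc = 0x65
  '6' = 0x36 → acc = 0x53
  ',' = 0x2C → acc = 0x7F
  '4' = 0x34 → acc = 0x4B
  '3' = 0x33 → acc = 0x78
  '.' = 0x2E → acc = 0x56
Checksum = 0x56.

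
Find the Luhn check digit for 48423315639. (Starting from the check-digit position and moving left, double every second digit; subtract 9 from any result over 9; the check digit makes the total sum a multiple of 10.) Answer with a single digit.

3

Partial digits right→left: 9 3 6 5 1 3 3 2 4 8 4
Double every second digit counting from the check-digit position (so the 1st, 3rd, 5th, ... of the partial from the right).
  doubled (with −9 where >9): 9 3 2 6 8 8 → sum 36
  kept as-is: 3 5 3 2 8 → sum 21
Total = 36 + 21 = 57.
Check digit = (10 − (57 mod 10)) mod 10 = 3.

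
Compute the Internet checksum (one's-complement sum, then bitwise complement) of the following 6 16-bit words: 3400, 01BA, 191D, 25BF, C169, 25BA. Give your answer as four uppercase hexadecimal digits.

One's-complement addition (fold any carry out of bit 15 back into bit 0):
  0x3400 + 0x01BA = 0x035BA
  0x35BA + 0x191D = 0x04ED7
  0x4ED7 + 0x25BF = 0x07496
  0x7496 + 0xC169 = 0x135FF → wrap carry → 0x3600
  0x3600 + 0x25BA = 0x05BBA
One's-complement sum = 0x5BBA.
Checksum = ~0x5BBA & 0xFFFF = 0xA445.

A445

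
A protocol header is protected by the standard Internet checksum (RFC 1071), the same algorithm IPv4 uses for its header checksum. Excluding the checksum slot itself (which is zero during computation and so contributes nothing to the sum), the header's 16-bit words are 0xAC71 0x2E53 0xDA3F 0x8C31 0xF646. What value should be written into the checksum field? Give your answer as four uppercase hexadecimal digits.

C882

One's-complement addition (fold any carry out of bit 15 back into bit 0):
  0xAC71 + 0x2E53 = 0x0DAC4
  0xDAC4 + 0xDA3F = 0x1B503 → wrap carry → 0xB504
  0xB504 + 0x8C31 = 0x14135 → wrap carry → 0x4136
  0x4136 + 0xF646 = 0x1377C → wrap carry → 0x377D
One's-complement sum = 0x377D.
Checksum = ~0x377D & 0xFFFF = 0xC882.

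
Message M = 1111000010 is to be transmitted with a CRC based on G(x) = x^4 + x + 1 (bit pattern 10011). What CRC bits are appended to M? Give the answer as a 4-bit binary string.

Append 4 zeros: 11110000100000. Divide by 10011 (XOR where the leading bit is 1):
  pos 0: 11110 XOR 10011 = 01101
  pos 1: 11010 XOR 10011 = 01001
  pos 2: 10010 XOR 10011 = 00001
  pos 6: 10100 XOR 10011 = 00111
  pos 8: 11100 XOR 10011 = 01111
  pos 9: 11110 XOR 10011 = 01101
Remainder (last 4 bits) = 1101. This is the CRC / FCS.

1101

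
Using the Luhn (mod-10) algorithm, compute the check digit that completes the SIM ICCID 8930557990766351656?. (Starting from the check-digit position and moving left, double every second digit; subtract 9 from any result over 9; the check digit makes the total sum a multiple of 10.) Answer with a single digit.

Partial digits right→left: 6 5 6 1 5 3 6 6 7 0 9 9 7 5 5 0 3 9 8
Double every second digit counting from the check-digit position (so the 1st, 3rd, 5th, ... of the partial from the right).
  doubled (with −9 where >9): 3 3 1 3 5 9 5 1 6 7 → sum 43
  kept as-is: 5 1 3 6 0 9 5 0 9 → sum 38
Total = 43 + 38 = 81.
Check digit = (10 − (81 mod 10)) mod 10 = 9.

9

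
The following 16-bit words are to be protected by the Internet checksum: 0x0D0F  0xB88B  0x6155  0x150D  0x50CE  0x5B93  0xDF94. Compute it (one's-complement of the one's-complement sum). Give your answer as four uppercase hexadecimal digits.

380C

One's-complement addition (fold any carry out of bit 15 back into bit 0):
  0x0D0F + 0xB88B = 0x0C59A
  0xC59A + 0x6155 = 0x126EF → wrap carry → 0x26F0
  0x26F0 + 0x150D = 0x03BFD
  0x3BFD + 0x50CE = 0x08CCB
  0x8CCB + 0x5B93 = 0x0E85E
  0xE85E + 0xDF94 = 0x1C7F2 → wrap carry → 0xC7F3
One's-complement sum = 0xC7F3.
Checksum = ~0xC7F3 & 0xFFFF = 0x380C.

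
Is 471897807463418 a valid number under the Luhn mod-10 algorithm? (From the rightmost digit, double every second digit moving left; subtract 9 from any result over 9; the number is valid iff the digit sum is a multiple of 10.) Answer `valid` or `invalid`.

From the right, keep odd positions and double even positions (subtract 9 from any doubled value over 9):
  doubled (positions 2,4,...): 2 6 8 0 5 7 5 → sum 33
  kept (positions 1,3,...): 8 4 6 7 8 9 1 4 → sum 47
Total = 80.
80 mod 10 = 0, so the number is valid.

valid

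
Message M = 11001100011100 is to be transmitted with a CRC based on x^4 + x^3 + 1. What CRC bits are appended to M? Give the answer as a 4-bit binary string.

Append 4 zeros: 110011000111000000. Divide by 11001 (XOR where the leading bit is 1):
  pos 0: 11001 XOR 11001 = 00000
  pos 5: 10001 XOR 11001 = 01000
  pos 6: 10001 XOR 11001 = 01000
  pos 7: 10001 XOR 11001 = 01000
  pos 8: 10000 XOR 11001 = 01001
  pos 9: 10010 XOR 11001 = 01011
  pos 10: 10110 XOR 11001 = 01111
  pos 11: 11110 XOR 11001 = 00111
  pos 13: 11100 XOR 11001 = 00101
Remainder (last 4 bits) = 0101. This is the CRC / FCS.

0101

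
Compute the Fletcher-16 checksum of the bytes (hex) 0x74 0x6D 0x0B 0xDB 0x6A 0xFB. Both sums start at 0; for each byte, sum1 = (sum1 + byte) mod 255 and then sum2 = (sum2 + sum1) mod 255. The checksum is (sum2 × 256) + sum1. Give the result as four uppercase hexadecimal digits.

Running sums (mod 255):
  after byte 0 (0x74): sum1=116, sum2=116
  after byte 1 (0x6D): sum1=225, sum2=86
  after byte 2 (0x0B): sum1=236, sum2=67
  after byte 3 (0xDB): sum1=200, sum2=12
  after byte 4 (0x6A): sum1=51, sum2=63
  after byte 5 (0xFB): sum1=47, sum2=110
Checksum = sum2·256 + sum1 = 110·256 + 47 = 28207 = 0x6E2F.

6E2F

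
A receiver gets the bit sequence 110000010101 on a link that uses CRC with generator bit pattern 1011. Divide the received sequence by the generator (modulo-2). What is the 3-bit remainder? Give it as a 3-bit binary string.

Modulo-2 division of 110000010101 by 1011:
  pos 0: 1100 XOR 1011 = 0111
  pos 1: 1110 XOR 1011 = 0101
  pos 2: 1010 XOR 1011 = 0001
  pos 5: 1010 XOR 1011 = 0001
  pos 8: 1101 XOR 1011 = 0110
Remainder = 110 (nonzero — an error is detected).

110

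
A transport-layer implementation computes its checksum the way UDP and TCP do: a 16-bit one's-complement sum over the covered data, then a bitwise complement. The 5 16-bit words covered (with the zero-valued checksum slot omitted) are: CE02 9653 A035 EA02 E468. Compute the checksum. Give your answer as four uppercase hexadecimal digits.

One's-complement addition (fold any carry out of bit 15 back into bit 0):
  0xCE02 + 0x9653 = 0x16455 → wrap carry → 0x6456
  0x6456 + 0xA035 = 0x1048B → wrap carry → 0x048C
  0x048C + 0xEA02 = 0x0EE8E
  0xEE8E + 0xE468 = 0x1D2F6 → wrap carry → 0xD2F7
One's-complement sum = 0xD2F7.
Checksum = ~0xD2F7 & 0xFFFF = 0x2D08.

2D08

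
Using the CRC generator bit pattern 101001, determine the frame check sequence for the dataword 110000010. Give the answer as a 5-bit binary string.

Append 5 zeros: 11000001000000. Divide by 101001 (XOR where the leading bit is 1):
  pos 0: 110000 XOR 101001 = 011001
  pos 1: 110010 XOR 101001 = 011011
  pos 2: 110111 XOR 101001 = 011110
  pos 3: 111100 XOR 101001 = 010101
  pos 4: 101010 XOR 101001 = 000011
  pos 8: 110000 XOR 101001 = 011001
Remainder (last 5 bits) = 11001. This is the CRC / FCS.

11001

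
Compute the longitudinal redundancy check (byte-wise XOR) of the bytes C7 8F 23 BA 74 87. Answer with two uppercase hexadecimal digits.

22

XOR the bytes together:
  start with 0xC7
  0xC7 ⊕ 0x8F = 0x48
  0x48 ⊕ 0x23 = 0x6B
  0x6B ⊕ 0xBA = 0xD1
  0xD1 ⊕ 0x74 = 0xA5
  0xA5 ⊕ 0x87 = 0x22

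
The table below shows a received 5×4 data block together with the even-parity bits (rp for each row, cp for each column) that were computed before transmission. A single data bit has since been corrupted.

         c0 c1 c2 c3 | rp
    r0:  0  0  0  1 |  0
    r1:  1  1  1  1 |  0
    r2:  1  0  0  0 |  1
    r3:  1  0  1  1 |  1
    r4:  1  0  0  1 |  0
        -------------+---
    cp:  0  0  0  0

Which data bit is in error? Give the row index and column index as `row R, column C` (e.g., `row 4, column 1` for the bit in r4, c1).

Recompute each row's even parity and compare to rp:
  r0: data parity 1, sent rp 0 → mismatch
  r1: data parity 0, sent rp 0 → ok
  r2: data parity 1, sent rp 1 → ok
  r3: data parity 1, sent rp 1 → ok
  r4: data parity 0, sent rp 0 → ok
Recompute each column's even parity and compare to cp:
  c0: data parity 0, sent cp 0 → ok
  c1: data parity 1, sent cp 0 → mismatch
  c2: data parity 0, sent cp 0 → ok
  c3: data parity 0, sent cp 0 → ok
Exactly one row (r0) and one column (c1) fail → the flipped bit is at their intersection.

row 0, column 1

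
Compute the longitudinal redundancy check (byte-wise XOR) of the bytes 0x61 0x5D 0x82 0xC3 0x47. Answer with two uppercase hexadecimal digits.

XOR the bytes together:
  start with 0x61
  0x61 ⊕ 0x5D = 0x3C
  0x3C ⊕ 0x82 = 0xBE
  0xBE ⊕ 0xC3 = 0x7D
  0x7D ⊕ 0x47 = 0x3A

3A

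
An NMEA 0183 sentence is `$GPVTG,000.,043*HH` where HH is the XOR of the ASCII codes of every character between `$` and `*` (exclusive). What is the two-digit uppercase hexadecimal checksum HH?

7B

XOR the ASCII codes of the payload characters:
  'G' = 0x47 → acc = 0x47
  'P' = 0x50 → acc = 0x17
  'V' = 0x56 → acc = 0x41
  'T' = 0x54 → acc = 0x15
  'G' = 0x47 → acc = 0x52
  ',' = 0x2C → acc = 0x7E
  '0' = 0x30 → acc = 0x4E
  '0' = 0x30 → acc = 0x7E
  '0' = 0x30 → acc = 0x4E
  '.' = 0x2E → acc = 0x60
  ',' = 0x2C → acc = 0x4C
  '0' = 0x30 → acc = 0x7C
  '4' = 0x34 → acc = 0x48
  '3' = 0x33 → acc = 0x7B
Checksum = 0x7B.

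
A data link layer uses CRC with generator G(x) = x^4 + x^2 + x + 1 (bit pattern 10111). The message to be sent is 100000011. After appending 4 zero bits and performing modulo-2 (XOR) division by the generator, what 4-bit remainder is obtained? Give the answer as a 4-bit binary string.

Append 4 zeros: 1000000110000. Divide by 10111 (XOR where the leading bit is 1):
  pos 0: 10000 XOR 10111 = 00111
  pos 2: 11100 XOR 10111 = 01011
  pos 3: 10111 XOR 10111 = 00000
  pos 8: 10000 XOR 10111 = 00111
Remainder (last 4 bits) = 0111. This is the CRC / FCS.

0111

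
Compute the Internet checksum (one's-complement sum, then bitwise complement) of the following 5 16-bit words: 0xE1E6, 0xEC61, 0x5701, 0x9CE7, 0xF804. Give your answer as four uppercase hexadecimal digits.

One's-complement addition (fold any carry out of bit 15 back into bit 0):
  0xE1E6 + 0xEC61 = 0x1CE47 → wrap carry → 0xCE48
  0xCE48 + 0x5701 = 0x12549 → wrap carry → 0x254A
  0x254A + 0x9CE7 = 0x0C231
  0xC231 + 0xF804 = 0x1BA35 → wrap carry → 0xBA36
One's-complement sum = 0xBA36.
Checksum = ~0xBA36 & 0xFFFF = 0x45C9.

45C9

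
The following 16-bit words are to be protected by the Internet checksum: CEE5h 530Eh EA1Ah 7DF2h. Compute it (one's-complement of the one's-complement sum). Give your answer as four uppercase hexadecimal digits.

One's-complement addition (fold any carry out of bit 15 back into bit 0):
  0xCEE5 + 0x530E = 0x121F3 → wrap carry → 0x21F4
  0x21F4 + 0xEA1A = 0x10C0E → wrap carry → 0x0C0F
  0x0C0F + 0x7DF2 = 0x08A01
One's-complement sum = 0x8A01.
Checksum = ~0x8A01 & 0xFFFF = 0x75FE.

75FE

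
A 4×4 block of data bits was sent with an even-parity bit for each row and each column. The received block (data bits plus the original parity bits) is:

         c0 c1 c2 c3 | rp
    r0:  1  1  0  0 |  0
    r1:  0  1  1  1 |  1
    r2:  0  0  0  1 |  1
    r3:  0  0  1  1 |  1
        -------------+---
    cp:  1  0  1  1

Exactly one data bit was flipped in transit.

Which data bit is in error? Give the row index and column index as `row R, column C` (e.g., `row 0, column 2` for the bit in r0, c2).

Recompute each row's even parity and compare to rp:
  r0: data parity 0, sent rp 0 → ok
  r1: data parity 1, sent rp 1 → ok
  r2: data parity 1, sent rp 1 → ok
  r3: data parity 0, sent rp 1 → mismatch
Recompute each column's even parity and compare to cp:
  c0: data parity 1, sent cp 1 → ok
  c1: data parity 0, sent cp 0 → ok
  c2: data parity 0, sent cp 1 → mismatch
  c3: data parity 1, sent cp 1 → ok
Exactly one row (r3) and one column (c2) fail → the flipped bit is at their intersection.

row 3, column 2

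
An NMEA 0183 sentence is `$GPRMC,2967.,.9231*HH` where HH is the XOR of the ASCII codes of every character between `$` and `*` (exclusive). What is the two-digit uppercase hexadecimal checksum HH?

XOR the ASCII codes of the payload characters:
  'G' = 0x47 → acc = 0x47
  'P' = 0x50 → acc = 0x17
  'R' = 0x52 → acc = 0x45
  'M' = 0x4D → acc = 0x08
  'C' = 0x43 → acc = 0x4B
  ',' = 0x2C → acc = 0x67
  '2' = 0x32 → acc = 0x55
  '9' = 0x39 → acc = 0x6C
  '6' = 0x36 → acc = 0x5A
  '7' = 0x37 → acc = 0x6D
  '.' = 0x2E → acc = 0x43
  ',' = 0x2C → acc = 0x6F
  '.' = 0x2E → acc = 0x41
  '9' = 0x39 → acc = 0x78
  '2' = 0x32 → acc = 0x4A
  '3' = 0x33 → acc = 0x79
  '1' = 0x31 → acc = 0x48
Checksum = 0x48.

48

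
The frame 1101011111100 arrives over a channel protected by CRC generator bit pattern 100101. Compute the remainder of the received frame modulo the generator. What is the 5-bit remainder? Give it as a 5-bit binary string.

10100

Modulo-2 division of 1101011111100 by 100101:
  pos 0: 110101 XOR 100101 = 010000
  pos 1: 100001 XOR 100101 = 000100
  pos 4: 100111 XOR 100101 = 000010
Remainder = 10100 (nonzero — an error is detected).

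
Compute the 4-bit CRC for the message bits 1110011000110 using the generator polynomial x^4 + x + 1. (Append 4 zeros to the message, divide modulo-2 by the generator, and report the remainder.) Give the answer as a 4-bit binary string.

1001

Append 4 zeros: 11100110001100000. Divide by 10011 (XOR where the leading bit is 1):
  pos 0: 11100 XOR 10011 = 01111
  pos 1: 11111 XOR 10011 = 01100
  pos 2: 11001 XOR 10011 = 01010
  pos 3: 10100 XOR 10011 = 00111
  pos 5: 11100 XOR 10011 = 01111
  pos 6: 11111 XOR 10011 = 01100
  pos 7: 11001 XOR 10011 = 01010
  pos 8: 10100 XOR 10011 = 00111
  pos 10: 11100 XOR 10011 = 01111
  pos 11: 11110 XOR 10011 = 01101
  pos 12: 11010 XOR 10011 = 01001
Remainder (last 4 bits) = 1001. This is the CRC / FCS.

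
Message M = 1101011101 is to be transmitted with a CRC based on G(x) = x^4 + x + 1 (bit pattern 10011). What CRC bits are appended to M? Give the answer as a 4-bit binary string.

0100

Append 4 zeros: 11010111010000. Divide by 10011 (XOR where the leading bit is 1):
  pos 0: 11010 XOR 10011 = 01001
  pos 1: 10011 XOR 10011 = 00000
  pos 6: 11010 XOR 10011 = 01001
  pos 7: 10010 XOR 10011 = 00001
Remainder (last 4 bits) = 0100. This is the CRC / FCS.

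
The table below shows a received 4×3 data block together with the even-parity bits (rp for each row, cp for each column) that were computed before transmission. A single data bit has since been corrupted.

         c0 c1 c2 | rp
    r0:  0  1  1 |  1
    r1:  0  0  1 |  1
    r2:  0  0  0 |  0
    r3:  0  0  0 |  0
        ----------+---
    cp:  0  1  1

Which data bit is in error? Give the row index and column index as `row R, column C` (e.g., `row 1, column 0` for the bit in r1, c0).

Recompute each row's even parity and compare to rp:
  r0: data parity 0, sent rp 1 → mismatch
  r1: data parity 1, sent rp 1 → ok
  r2: data parity 0, sent rp 0 → ok
  r3: data parity 0, sent rp 0 → ok
Recompute each column's even parity and compare to cp:
  c0: data parity 0, sent cp 0 → ok
  c1: data parity 1, sent cp 1 → ok
  c2: data parity 0, sent cp 1 → mismatch
Exactly one row (r0) and one column (c2) fail → the flipped bit is at their intersection.

row 0, column 2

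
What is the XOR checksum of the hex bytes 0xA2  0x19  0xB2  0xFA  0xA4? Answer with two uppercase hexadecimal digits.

57

XOR the bytes together:
  start with 0xA2
  0xA2 ⊕ 0x19 = 0xBB
  0xBB ⊕ 0xB2 = 0x09
  0x09 ⊕ 0xFA = 0xF3
  0xF3 ⊕ 0xA4 = 0x57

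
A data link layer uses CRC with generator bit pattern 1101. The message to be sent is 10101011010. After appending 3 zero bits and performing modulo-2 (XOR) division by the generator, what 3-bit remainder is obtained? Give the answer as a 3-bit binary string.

Append 3 zeros: 10101011010000. Divide by 1101 (XOR where the leading bit is 1):
  pos 0: 1010 XOR 1101 = 0111
  pos 1: 1111 XOR 1101 = 0010
  pos 3: 1001 XOR 1101 = 0100
  pos 4: 1001 XOR 1101 = 0100
  pos 5: 1000 XOR 1101 = 0101
  pos 6: 1011 XOR 1101 = 0110
  pos 7: 1100 XOR 1101 = 0001
  pos 10: 1000 XOR 1101 = 0101
Remainder (last 3 bits) = 101. This is the CRC / FCS.

101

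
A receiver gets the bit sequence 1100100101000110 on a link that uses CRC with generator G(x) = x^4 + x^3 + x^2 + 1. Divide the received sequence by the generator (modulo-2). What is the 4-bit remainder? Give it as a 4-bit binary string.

Modulo-2 division of 1100100101000110 by 11101:
  pos 0: 11001 XOR 11101 = 00100
  pos 2: 10000 XOR 11101 = 01101
  pos 3: 11011 XOR 11101 = 00110
  pos 5: 11001 XOR 11101 = 00100
  pos 7: 10000 XOR 11101 = 01101
  pos 8: 11010 XOR 11101 = 00111
  pos 10: 11111 XOR 11101 = 00010
Remainder = 0100 (nonzero — an error is detected).

0100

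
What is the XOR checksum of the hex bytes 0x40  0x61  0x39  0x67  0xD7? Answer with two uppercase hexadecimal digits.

A8

XOR the bytes together:
  start with 0x40
  0x40 ⊕ 0x61 = 0x21
  0x21 ⊕ 0x39 = 0x18
  0x18 ⊕ 0x67 = 0x7F
  0x7F ⊕ 0xD7 = 0xA8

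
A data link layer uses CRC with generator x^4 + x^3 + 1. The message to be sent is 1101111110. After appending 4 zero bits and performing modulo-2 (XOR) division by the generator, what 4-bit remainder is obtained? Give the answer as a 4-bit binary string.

Append 4 zeros: 11011111100000. Divide by 11001 (XOR where the leading bit is 1):
  pos 0: 11011 XOR 11001 = 00010
  pos 3: 10111 XOR 11001 = 01110
  pos 4: 11101 XOR 11001 = 00100
  pos 6: 10000 XOR 11001 = 01001
  pos 7: 10010 XOR 11001 = 01011
  pos 8: 10110 XOR 11001 = 01111
  pos 9: 11110 XOR 11001 = 00111
Remainder (last 4 bits) = 0111. This is the CRC / FCS.

0111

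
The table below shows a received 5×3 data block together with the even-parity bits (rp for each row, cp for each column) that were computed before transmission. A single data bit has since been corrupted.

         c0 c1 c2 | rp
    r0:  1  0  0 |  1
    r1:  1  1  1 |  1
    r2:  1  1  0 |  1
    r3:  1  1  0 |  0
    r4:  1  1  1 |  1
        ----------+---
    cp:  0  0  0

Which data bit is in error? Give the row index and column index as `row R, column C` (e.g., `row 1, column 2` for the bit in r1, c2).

Recompute each row's even parity and compare to rp:
  r0: data parity 1, sent rp 1 → ok
  r1: data parity 1, sent rp 1 → ok
  r2: data parity 0, sent rp 1 → mismatch
  r3: data parity 0, sent rp 0 → ok
  r4: data parity 1, sent rp 1 → ok
Recompute each column's even parity and compare to cp:
  c0: data parity 1, sent cp 0 → mismatch
  c1: data parity 0, sent cp 0 → ok
  c2: data parity 0, sent cp 0 → ok
Exactly one row (r2) and one column (c0) fail → the flipped bit is at their intersection.

row 2, column 0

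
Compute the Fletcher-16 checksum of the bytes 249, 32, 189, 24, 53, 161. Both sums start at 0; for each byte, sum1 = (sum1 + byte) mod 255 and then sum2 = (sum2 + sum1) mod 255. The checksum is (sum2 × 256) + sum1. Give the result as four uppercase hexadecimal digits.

C7C6

Running sums (mod 255):
  after byte 0 (249): sum1=249, sum2=249
  after byte 1 (32): sum1=26, sum2=20
  after byte 2 (189): sum1=215, sum2=235
  after byte 3 (24): sum1=239, sum2=219
  after byte 4 (53): sum1=37, sum2=1
  after byte 5 (161): sum1=198, sum2=199
Checksum = sum2·256 + sum1 = 199·256 + 198 = 51142 = 0xC7C6.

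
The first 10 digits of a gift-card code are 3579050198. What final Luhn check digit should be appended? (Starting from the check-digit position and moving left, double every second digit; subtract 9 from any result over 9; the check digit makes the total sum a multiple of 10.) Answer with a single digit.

Partial digits right→left: 8 9 1 0 5 0 9 7 5 3
Double every second digit counting from the check-digit position (so the 1st, 3rd, 5th, ... of the partial from the right).
  doubled (with −9 where >9): 7 2 1 9 1 → sum 20
  kept as-is: 9 0 0 7 3 → sum 19
Total = 20 + 19 = 39.
Check digit = (10 − (39 mod 10)) mod 10 = 1.

1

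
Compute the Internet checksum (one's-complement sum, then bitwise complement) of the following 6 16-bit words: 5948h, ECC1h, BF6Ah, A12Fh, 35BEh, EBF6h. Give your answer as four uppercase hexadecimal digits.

37A6

One's-complement addition (fold any carry out of bit 15 back into bit 0):
  0x5948 + 0xECC1 = 0x14609 → wrap carry → 0x460A
  0x460A + 0xBF6A = 0x10574 → wrap carry → 0x0575
  0x0575 + 0xA12F = 0x0A6A4
  0xA6A4 + 0x35BE = 0x0DC62
  0xDC62 + 0xEBF6 = 0x1C858 → wrap carry → 0xC859
One's-complement sum = 0xC859.
Checksum = ~0xC859 & 0xFFFF = 0x37A6.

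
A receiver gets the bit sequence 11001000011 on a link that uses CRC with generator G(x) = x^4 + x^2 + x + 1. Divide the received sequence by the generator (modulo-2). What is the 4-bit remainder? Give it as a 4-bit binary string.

Modulo-2 division of 11001000011 by 10111:
  pos 0: 11001 XOR 10111 = 01110
  pos 1: 11100 XOR 10111 = 01011
  pos 2: 10110 XOR 10111 = 00001
  pos 6: 10011 XOR 10111 = 00100
Remainder = 0100 (nonzero — an error is detected).

0100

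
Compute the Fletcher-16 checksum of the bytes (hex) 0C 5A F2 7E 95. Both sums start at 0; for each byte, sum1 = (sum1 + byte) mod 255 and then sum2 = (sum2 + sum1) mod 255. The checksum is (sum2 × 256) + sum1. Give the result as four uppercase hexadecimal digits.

Running sums (mod 255):
  after byte 0 (0C): sum1=12, sum2=12
  after byte 1 (5A): sum1=102, sum2=114
  after byte 2 (F2): sum1=89, sum2=203
  after byte 3 (7E): sum1=215, sum2=163
  after byte 4 (95): sum1=109, sum2=17
Checksum = sum2·256 + sum1 = 17·256 + 109 = 4461 = 0x116D.

116D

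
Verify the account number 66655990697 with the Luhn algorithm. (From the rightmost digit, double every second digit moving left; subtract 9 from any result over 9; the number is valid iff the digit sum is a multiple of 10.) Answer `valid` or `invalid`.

From the right, keep odd positions and double even positions (subtract 9 from any doubled value over 9):
  doubled (positions 2,4,...): 9 0 9 1 3 → sum 22
  kept (positions 1,3,...): 7 6 9 5 6 6 → sum 39
Total = 61.
61 mod 10 = 1, so the number is invalid.

invalid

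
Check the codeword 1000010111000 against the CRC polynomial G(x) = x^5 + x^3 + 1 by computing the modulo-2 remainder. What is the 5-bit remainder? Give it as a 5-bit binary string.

00010

Modulo-2 division of 1000010111000 by 101001:
  pos 0: 100001 XOR 101001 = 001000
  pos 2: 100001 XOR 101001 = 001000
  pos 4: 100011 XOR 101001 = 001010
  pos 6: 101000 XOR 101001 = 000001
Remainder = 00010 (nonzero — an error is detected).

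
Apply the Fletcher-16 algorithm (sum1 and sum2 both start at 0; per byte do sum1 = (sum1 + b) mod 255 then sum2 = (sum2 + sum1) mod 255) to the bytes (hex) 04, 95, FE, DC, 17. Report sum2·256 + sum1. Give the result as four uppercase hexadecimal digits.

388C

Running sums (mod 255):
  after byte 0 (04): sum1=4, sum2=4
  after byte 1 (95): sum1=153, sum2=157
  after byte 2 (FE): sum1=152, sum2=54
  after byte 3 (DC): sum1=117, sum2=171
  after byte 4 (17): sum1=140, sum2=56
Checksum = sum2·256 + sum1 = 56·256 + 140 = 14476 = 0x388C.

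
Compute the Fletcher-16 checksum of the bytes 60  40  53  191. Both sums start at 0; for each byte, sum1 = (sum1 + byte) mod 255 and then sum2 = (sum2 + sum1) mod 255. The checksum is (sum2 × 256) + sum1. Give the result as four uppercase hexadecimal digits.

Running sums (mod 255):
  after byte 0 (60): sum1=60, sum2=60
  after byte 1 (40): sum1=100, sum2=160
  after byte 2 (53): sum1=153, sum2=58
  after byte 3 (191): sum1=89, sum2=147
Checksum = sum2·256 + sum1 = 147·256 + 89 = 37721 = 0x9359.

9359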